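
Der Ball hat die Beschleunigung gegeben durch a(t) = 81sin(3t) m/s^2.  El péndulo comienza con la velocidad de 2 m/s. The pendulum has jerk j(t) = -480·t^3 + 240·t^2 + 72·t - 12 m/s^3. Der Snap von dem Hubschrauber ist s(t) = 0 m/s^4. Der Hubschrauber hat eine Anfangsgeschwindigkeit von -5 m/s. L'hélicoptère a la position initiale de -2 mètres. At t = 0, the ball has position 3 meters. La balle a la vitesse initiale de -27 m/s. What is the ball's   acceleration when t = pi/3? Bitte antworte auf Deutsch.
Mit a(t) = 81·sin(3·t) und Einsetzen von t = pi/3, finden wir a = 0.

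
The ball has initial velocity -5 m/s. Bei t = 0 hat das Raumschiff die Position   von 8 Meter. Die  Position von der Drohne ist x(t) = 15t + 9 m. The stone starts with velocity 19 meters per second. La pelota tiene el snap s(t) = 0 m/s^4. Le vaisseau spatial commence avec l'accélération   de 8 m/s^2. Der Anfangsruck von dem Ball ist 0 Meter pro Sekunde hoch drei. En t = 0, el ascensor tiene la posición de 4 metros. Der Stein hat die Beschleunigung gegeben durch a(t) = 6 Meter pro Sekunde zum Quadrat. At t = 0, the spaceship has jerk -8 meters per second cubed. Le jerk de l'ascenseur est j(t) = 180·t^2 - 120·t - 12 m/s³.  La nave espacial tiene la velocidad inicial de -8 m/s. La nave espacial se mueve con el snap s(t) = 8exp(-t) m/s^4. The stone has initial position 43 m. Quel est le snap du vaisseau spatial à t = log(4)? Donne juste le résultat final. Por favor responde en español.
El snap en t = log(4) es s = 2.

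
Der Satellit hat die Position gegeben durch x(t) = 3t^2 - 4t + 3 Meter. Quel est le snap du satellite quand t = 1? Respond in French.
Pour résoudre ceci, nous devons prendre 4 dérivées de notre équation de la position x(t) = 3·t^2 - 4·t + 3. En prenant d/dt de x(t), nous trouvons v(t) = 6·t - 4. En prenant d/dt de v(t), nous trouvons a(t) = 6. La dérivée de l'accélération donne le jerk: j(t) = 0. La dérivée du jerk donne le snap: s(t) = 0. De l'équation du snap s(t) = 0, nous substituons t = 1 pour obtenir s = 0.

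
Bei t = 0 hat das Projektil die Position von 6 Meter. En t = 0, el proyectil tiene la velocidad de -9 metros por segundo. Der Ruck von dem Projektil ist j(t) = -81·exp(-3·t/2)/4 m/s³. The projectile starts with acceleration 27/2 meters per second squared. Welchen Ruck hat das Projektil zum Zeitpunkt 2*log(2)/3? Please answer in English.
We have jerk j(t) = -81·exp(-3·t/2)/4. Substituting t = 2*log(2)/3: j(2*log(2)/3) = -81/8.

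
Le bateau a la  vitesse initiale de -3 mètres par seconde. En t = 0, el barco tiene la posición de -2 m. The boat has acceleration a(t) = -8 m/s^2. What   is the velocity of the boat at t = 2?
Starting from acceleration a(t) = -8, we take 1 integral. Taking ∫a(t)dt and applying v(0) = -3, we find v(t) = -8·t - 3. From the given velocity equation v(t) = -8·t - 3, we substitute t = 2 to get v = -19.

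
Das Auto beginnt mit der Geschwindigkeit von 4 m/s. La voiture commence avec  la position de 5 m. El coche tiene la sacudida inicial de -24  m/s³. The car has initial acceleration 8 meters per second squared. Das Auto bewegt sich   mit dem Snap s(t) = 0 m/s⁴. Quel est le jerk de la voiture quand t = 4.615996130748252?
Pour résoudre ceci, nous devons prendre 1 primitive de notre équation du snap s(t) = 0. L'intégrale du snap, avec j(0) = -24, donne le jerk: j(t) = -24. De l'équation du jerk j(t) = -24, nous substituons t = 4.615996130748252 pour obtenir j = -24.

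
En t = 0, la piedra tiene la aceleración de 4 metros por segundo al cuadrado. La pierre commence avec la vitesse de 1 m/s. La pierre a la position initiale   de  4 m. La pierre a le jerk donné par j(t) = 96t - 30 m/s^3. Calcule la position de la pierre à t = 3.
Pour résoudre ceci, nous devons prendre 3 intégrales de notre équation du jerk j(t) = 96·t - 30. L'intégrale du jerk, avec a(0) = 4, donne l'accélération: a(t) = 48·t^2 - 30·t + 4. La primitive de l'accélération est la vitesse. En utilisant v(0) = 1, nous obtenons v(t) = 16·t^3 - 15·t^2 + 4·t + 1. L'intégrale de la vitesse, avec x(0) = 4, donne la position: x(t) = 4·t^4 - 5·t^3 + 2·t^2 + t + 4. En utilisant x(t) = 4·t^4 - 5·t^3 + 2·t^2 + t + 4 et en substituant t = 3, nous trouvons x = 214.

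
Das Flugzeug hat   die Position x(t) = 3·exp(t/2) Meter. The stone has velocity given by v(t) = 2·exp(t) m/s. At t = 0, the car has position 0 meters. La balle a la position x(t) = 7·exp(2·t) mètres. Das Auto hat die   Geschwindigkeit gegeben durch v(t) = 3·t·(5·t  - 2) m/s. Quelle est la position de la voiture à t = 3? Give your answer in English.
We need to integrate our velocity equation v(t) = 3·t·(5·t - 2) 1 time. The antiderivative of velocity is position. Using x(0) = 0, we get x(t) = 5·t^3 - 3·t^2. Using x(t) = 5·t^3 - 3·t^2 and substituting t = 3, we find x = 108.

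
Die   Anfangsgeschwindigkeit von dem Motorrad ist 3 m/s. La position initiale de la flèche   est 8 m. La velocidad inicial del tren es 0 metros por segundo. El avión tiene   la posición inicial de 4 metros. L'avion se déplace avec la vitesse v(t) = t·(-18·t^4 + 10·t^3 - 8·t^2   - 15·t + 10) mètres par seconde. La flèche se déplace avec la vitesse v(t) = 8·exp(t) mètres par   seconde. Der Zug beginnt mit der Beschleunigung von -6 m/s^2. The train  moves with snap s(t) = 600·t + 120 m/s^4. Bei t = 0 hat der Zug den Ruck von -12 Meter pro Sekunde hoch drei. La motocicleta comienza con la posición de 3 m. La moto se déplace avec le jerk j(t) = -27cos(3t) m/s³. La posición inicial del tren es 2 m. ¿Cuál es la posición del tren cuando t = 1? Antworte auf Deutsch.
Wir müssen unsere Gleichung für den Snap s(t) = 600·t + 120 4-mal integrieren. Mit ∫s(t)dt und Anwendung von j(0) = -12, finden wir j(t) = 300·t^2 + 120·t - 12. Durch Integration von dem Ruck und Verwendung der Anfangsbedingung a(0) = -6, erhalten wir a(t) = 100·t^3 + 60·t^2 - 12·t - 6. Die Stammfunktion von der Beschleunigung, mit v(0) = 0, ergibt die Geschwindigkeit: v(t) = t·(25·t^3 + 20·t^2 - 6·t - 6). Durch Integration von der Geschwindigkeit und Verwendung der Anfangsbedingung x(0) = 2, erhalten wir x(t) = 5·t^5 + 5·t^4 - 2·t^3 - 3·t^2 + 2. Wir haben die Position x(t) = 5·t^5 + 5·t^4 - 2·t^3 - 3·t^2 + 2. Durch Einsetzen von t = 1: x(1) = 7.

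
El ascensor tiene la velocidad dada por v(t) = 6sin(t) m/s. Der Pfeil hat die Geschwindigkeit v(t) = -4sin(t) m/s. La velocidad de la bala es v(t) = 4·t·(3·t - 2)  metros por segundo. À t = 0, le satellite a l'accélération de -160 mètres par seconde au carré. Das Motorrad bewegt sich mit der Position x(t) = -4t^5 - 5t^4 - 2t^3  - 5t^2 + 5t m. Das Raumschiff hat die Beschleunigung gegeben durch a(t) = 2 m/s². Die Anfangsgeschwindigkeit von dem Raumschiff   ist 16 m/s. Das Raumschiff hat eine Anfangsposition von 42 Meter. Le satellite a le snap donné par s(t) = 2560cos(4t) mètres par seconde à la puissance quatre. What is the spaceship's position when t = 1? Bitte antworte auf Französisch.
Nous devons trouver la primitive de notre équation de l'accélération a(t) = 2 2 fois. La primitive de l'accélération, avec v(0) = 16, donne la vitesse: v(t) = 2·t + 16. En prenant ∫v(t)dt et en appliquant x(0) = 42, nous trouvons x(t) = t^2 + 16·t + 42. De l'équation de la position x(t) = t^2 + 16·t + 42, nous substituons t = 1 pour obtenir x = 59.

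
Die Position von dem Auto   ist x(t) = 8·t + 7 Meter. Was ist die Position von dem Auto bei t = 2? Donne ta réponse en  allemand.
Wir haben die Position x(t) = 8·t + 7. Durch Einsetzen von t = 2: x(2) = 23.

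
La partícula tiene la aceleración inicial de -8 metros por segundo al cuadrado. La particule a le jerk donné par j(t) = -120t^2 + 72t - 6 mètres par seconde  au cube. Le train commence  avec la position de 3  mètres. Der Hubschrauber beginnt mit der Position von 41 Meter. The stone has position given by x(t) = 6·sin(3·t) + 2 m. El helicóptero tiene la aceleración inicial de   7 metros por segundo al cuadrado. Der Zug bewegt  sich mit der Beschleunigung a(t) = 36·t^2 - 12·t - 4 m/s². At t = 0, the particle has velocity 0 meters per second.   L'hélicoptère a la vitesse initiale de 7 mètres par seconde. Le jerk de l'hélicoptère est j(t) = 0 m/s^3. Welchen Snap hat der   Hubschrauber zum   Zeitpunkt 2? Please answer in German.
Um dies zu lösen, müssen wir 1 Ableitung unserer Gleichung für den Ruck j(t) = 0 nehmen. Durch Ableiten von dem Ruck erhalten wir den Snap: s(t) = 0. Mit s(t) = 0 und Einsetzen von t = 2, finden wir s = 0.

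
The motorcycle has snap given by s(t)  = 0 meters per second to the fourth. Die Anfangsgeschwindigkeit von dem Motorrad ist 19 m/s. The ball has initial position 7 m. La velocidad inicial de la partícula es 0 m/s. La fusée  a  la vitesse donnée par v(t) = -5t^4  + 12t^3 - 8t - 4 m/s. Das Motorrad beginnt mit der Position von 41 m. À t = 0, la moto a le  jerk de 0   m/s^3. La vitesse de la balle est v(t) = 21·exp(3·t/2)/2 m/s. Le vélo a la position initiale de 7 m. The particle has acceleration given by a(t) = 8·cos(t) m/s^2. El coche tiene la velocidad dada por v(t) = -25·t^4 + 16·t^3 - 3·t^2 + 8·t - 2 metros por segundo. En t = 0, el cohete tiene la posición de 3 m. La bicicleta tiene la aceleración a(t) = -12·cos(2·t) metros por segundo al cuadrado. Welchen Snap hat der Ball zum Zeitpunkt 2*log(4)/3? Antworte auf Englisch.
We must differentiate our velocity equation v(t) = 21·exp(3·t/2)/2 3 times. Differentiating velocity, we get acceleration: a(t) = 63·exp(3·t/2)/4. The derivative of acceleration gives jerk: j(t) = 189·exp(3·t/2)/8. Taking d/dt of j(t), we find s(t) = 567·exp(3·t/2)/16. We have snap s(t) = 567·exp(3·t/2)/16. Substituting t = 2*log(4)/3: s(2*log(4)/3) = 567/4.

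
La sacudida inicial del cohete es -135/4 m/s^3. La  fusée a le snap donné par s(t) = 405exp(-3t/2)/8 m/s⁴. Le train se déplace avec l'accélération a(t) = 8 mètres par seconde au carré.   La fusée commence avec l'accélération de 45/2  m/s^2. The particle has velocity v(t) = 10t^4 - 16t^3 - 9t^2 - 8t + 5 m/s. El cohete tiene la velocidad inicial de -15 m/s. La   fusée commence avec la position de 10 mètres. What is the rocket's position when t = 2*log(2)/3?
We need to integrate our snap equation s(t) = 405·exp(-3·t/2)/8 4 times. Taking ∫s(t)dt and applying j(0) = -135/4, we find j(t) = -135·exp(-3·t/2)/4. Taking ∫j(t)dt and applying a(0) = 45/2, we find a(t) = 45·exp(-3·t/2)/2. Finding the integral of a(t) and using v(0) = -15: v(t) = -15·exp(-3·t/2). Finding the antiderivative of v(t) and using x(0) = 10: x(t) = 10·exp(-3·t/2). Using x(t) = 10·exp(-3·t/2) and substituting t = 2*log(2)/3, we find x = 5.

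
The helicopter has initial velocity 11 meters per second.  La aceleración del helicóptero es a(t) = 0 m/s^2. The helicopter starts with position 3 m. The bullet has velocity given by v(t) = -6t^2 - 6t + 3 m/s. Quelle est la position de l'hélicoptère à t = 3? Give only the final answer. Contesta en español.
La respuesta es 36.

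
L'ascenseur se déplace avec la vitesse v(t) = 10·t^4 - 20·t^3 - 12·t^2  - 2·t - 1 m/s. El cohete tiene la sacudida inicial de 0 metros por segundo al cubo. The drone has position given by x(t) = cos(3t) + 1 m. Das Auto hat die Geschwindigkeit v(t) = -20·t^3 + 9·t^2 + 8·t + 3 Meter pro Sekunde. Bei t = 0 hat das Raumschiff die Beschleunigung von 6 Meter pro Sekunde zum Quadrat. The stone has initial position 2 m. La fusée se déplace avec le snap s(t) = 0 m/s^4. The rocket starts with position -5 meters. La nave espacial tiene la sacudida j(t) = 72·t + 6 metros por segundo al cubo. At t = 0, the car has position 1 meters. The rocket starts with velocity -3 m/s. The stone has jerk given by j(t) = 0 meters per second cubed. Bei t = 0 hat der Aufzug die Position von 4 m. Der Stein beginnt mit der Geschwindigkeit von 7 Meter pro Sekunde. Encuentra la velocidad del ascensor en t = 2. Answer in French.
En utilisant v(t) = 10·t^4 - 20·t^3 - 12·t^2 - 2·t - 1 et en substituant t = 2, nous trouvons v = -53.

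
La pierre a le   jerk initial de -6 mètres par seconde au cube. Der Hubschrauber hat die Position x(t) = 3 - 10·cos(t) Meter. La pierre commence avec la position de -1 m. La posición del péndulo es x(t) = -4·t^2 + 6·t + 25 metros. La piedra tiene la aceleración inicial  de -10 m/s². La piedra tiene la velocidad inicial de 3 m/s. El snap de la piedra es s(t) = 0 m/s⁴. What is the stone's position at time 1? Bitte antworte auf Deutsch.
Wir müssen die Stammfunktion unserer Gleichung für den Snap s(t) = 0 4-mal finden. Durch Integration von dem Snap und Verwendung der Anfangsbedingung j(0) = -6, erhalten wir j(t) = -6. Mit ∫j(t)dt und Anwendung von a(0) = -10, finden wir a(t) = -6·t - 10. Durch Integration von der Beschleunigung und Verwendung der Anfangsbedingung v(0) = 3, erhalten wir v(t) = -3·t^2 - 10·t + 3. Durch Integration von der Geschwindigkeit und Verwendung der Anfangsbedingung x(0) = -1, erhalten wir x(t) = -t^3 - 5·t^2 + 3·t - 1. Aus der Gleichung für die Position x(t) = -t^3 - 5·t^2 + 3·t - 1, setzen wir t = 1 ein und erhalten x = -4.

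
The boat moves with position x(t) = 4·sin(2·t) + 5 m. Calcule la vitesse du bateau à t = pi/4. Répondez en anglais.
We must differentiate our position equation x(t) = 4·sin(2·t) + 5 1 time. The derivative of position gives velocity: v(t) = 8·cos(2·t). We have velocity v(t) = 8·cos(2·t). Substituting t = pi/4: v(pi/4) = 0.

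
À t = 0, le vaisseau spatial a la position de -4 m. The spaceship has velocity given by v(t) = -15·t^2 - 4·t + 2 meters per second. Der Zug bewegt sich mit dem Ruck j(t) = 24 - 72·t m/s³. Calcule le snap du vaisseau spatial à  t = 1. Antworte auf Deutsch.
Wir müssen unsere Gleichung für die Geschwindigkeit v(t) = -15·t^2 - 4·t + 2 3-mal ableiten. Mit d/dt von v(t) finden wir a(t) = -30·t - 4. Mit d/dt von a(t) finden wir j(t) = -30. Durch Ableiten von dem Ruck erhalten wir den Snap: s(t) = 0. Wir haben den Snap s(t) = 0. Durch Einsetzen von t = 1: s(1) = 0.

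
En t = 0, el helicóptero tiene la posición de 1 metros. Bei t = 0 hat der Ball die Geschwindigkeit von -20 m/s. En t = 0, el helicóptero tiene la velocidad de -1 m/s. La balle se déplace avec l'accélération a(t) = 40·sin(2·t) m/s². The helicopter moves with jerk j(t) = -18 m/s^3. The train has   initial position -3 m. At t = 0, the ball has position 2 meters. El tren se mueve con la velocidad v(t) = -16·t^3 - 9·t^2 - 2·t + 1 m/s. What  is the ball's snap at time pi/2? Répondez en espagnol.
Partiendo de la aceleración a(t) = 40·sin(2·t), tomamos 2 derivadas. Tomando d/dt de a(t), encontramos j(t) = 80·cos(2·t). Tomando d/dt de j(t), encontramos s(t) = -160·sin(2·t). Usando s(t) = -160·sin(2·t) y sustituyendo t = pi/2, encontramos s = 0.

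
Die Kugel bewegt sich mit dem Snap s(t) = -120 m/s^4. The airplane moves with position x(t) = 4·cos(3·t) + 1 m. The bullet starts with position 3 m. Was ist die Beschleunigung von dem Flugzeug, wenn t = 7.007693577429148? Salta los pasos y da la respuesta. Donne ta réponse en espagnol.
La aceleración en t = 7.007693577429148 es a = 20.4081222171007.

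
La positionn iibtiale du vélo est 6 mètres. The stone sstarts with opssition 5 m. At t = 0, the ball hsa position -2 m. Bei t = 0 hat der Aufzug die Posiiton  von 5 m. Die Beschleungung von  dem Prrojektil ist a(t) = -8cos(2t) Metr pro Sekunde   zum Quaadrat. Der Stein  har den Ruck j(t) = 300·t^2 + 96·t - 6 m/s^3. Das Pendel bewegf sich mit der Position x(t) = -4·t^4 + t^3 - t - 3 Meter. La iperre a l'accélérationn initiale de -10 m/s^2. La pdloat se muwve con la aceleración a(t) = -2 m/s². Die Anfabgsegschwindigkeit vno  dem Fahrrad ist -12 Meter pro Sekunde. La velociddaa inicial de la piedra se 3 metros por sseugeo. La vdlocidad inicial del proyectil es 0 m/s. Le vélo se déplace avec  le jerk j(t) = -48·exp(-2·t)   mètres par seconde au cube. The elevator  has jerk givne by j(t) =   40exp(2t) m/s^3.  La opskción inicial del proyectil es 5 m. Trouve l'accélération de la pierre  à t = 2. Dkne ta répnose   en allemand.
Wir müssen unsere Gleichung für den Ruck j(t) = 300·t^2 + 96·t - 6 1-mal integrieren. Mit ∫j(t)dt und Anwendung von a(0) = -10, finden wir a(t) = 100·t^3 + 48·t^2 - 6·t - 10. Wir haben die Beschleunigung a(t) = 100·t^3 + 48·t^2 - 6·t - 10. Durch Einsetzen von t = 2: a(2) = 970.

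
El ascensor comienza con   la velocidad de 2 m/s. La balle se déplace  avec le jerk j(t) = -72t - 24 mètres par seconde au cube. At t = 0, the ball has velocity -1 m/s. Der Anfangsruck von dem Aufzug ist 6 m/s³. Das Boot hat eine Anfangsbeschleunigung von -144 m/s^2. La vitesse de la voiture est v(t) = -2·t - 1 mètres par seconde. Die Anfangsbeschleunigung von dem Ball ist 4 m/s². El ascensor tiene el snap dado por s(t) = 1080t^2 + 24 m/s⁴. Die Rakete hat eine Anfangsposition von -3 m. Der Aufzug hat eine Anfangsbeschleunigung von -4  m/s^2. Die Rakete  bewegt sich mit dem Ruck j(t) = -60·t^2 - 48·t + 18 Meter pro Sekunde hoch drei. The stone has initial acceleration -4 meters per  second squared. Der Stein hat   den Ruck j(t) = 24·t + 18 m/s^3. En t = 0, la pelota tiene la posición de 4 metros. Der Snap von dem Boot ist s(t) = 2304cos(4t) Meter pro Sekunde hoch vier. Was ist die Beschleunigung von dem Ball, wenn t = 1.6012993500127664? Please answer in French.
Nous devons intégrer notre équation du jerk j(t) = -72·t - 24 1 fois. L'intégrale du jerk, avec a(0) = 4, donne l'accélération: a(t) = -36·t^2 - 24·t + 4. En utilisant a(t) = -36·t^2 - 24·t + 4 et en substituant t = 1.6012993500127664, nous trouvons a = -126.740930300953.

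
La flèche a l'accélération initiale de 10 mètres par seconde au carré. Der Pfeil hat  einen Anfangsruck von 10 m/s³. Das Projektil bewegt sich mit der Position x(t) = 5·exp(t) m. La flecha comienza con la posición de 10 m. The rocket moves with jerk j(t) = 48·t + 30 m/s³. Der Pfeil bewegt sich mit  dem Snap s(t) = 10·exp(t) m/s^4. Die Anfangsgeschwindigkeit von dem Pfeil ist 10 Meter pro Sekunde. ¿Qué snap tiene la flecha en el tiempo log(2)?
Tenemos el snap s(t) = 10·exp(t). Sustituyendo t = log(2): s(log(2)) = 20.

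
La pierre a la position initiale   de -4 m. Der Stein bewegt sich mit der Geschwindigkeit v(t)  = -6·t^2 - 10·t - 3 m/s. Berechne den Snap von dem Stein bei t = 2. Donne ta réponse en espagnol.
Para resolver esto, necesitamos tomar 3 derivadas de nuestra ecuación de la velocidad v(t) = -6·t^2 - 10·t - 3. La derivada de la velocidad da la aceleración: a(t) = -12·t - 10. Derivando la aceleración, obtenemos la sacudida: j(t) = -12. Derivando la sacudida, obtenemos el snap: s(t) = 0. Usando s(t) = 0 y sustituyendo t = 2, encontramos s = 0.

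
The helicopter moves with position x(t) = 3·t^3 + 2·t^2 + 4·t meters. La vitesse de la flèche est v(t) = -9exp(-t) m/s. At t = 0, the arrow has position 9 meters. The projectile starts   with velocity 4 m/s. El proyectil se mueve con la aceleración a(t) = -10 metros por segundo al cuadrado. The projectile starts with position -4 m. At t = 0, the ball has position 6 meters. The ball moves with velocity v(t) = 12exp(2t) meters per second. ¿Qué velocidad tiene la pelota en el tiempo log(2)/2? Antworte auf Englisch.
From the given velocity equation v(t) = 12·exp(2·t), we substitute t = log(2)/2 to get v = 24.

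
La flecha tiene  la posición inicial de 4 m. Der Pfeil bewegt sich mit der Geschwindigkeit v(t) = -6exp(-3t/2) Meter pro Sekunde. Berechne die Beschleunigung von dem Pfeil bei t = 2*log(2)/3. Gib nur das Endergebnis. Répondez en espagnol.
La respuesta es 9/2.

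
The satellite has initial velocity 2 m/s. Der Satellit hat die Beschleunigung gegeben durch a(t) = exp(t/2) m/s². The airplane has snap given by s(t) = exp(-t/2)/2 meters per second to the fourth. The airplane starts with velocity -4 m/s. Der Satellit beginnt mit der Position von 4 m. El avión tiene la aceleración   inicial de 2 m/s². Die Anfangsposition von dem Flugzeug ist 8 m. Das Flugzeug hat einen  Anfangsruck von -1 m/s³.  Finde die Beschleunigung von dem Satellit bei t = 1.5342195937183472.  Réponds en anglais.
From the given acceleration equation a(t) = exp(t/2), we substitute t = 1.5342195937183472 to get a = 2.15353310245049.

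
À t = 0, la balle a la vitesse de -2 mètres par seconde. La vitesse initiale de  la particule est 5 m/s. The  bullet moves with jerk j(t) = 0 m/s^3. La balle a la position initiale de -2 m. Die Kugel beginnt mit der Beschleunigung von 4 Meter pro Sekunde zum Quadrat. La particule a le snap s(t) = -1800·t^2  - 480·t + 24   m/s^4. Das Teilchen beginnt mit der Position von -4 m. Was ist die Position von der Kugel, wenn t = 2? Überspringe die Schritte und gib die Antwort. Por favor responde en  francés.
La réponse est 2.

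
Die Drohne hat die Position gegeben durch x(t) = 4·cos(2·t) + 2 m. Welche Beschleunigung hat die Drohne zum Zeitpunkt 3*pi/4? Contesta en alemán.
Um dies zu lösen, müssen wir 2 Ableitungen unserer Gleichung für die Position x(t) = 4·cos(2·t) + 2 nehmen. Mit d/dt von x(t) finden wir v(t) = -8·sin(2·t). Mit d/dt von v(t) finden wir a(t) = -16·cos(2·t). Aus der Gleichung für die Beschleunigung a(t) = -16·cos(2·t), setzen wir t = 3*pi/4 ein und erhalten a = 0.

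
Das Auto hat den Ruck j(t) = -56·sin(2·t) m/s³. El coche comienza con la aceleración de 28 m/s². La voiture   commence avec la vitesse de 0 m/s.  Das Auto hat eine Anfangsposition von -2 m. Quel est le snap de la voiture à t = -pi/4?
En partant du jerk j(t) = -56·sin(2·t), nous prenons 1 dérivée. En prenant d/dt de j(t), nous trouvons s(t) = -112·cos(2·t). De l'équation du snap s(t) = -112·cos(2·t), nous substituons t = -pi/4 pour obtenir s = 0.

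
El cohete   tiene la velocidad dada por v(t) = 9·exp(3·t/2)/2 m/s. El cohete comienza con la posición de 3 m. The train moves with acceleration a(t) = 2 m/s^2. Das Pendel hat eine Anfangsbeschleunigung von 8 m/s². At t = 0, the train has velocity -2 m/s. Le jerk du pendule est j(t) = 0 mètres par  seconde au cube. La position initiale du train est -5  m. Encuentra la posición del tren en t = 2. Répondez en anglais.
We need to integrate our acceleration equation a(t) = 2 2 times. The antiderivative of acceleration, with v(0) = -2, gives velocity: v(t) = 2·t - 2. Finding the integral of v(t) and using x(0) = -5: x(t) = t^2 - 2·t - 5. From the given position equation x(t) = t^2 - 2·t - 5, we substitute t = 2 to get x = -5.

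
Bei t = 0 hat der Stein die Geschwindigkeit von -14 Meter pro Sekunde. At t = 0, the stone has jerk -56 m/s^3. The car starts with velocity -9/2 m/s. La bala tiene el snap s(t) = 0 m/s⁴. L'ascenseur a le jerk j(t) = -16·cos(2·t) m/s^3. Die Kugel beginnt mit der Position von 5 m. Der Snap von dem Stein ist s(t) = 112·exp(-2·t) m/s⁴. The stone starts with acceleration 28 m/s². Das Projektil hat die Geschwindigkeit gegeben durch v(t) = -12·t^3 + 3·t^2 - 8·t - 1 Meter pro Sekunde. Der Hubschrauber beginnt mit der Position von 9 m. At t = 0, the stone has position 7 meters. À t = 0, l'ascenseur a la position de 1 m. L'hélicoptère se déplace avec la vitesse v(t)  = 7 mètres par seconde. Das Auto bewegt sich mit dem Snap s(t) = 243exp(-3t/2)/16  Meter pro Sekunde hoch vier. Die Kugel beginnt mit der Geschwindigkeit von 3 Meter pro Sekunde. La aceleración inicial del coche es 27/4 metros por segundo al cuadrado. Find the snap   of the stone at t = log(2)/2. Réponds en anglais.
We have snap s(t) = 112·exp(-2·t). Substituting t = log(2)/2: s(log(2)/2) = 56.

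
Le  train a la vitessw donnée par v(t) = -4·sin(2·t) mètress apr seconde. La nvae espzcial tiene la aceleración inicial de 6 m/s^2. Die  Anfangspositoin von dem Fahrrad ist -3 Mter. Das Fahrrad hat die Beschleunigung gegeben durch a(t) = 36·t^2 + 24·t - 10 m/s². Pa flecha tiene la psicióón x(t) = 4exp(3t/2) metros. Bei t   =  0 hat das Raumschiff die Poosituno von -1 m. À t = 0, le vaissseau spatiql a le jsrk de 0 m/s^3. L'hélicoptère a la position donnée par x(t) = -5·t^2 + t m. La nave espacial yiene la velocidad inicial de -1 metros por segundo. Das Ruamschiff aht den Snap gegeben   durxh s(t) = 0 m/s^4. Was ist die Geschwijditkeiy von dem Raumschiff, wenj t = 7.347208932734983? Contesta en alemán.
Um dies zu lösen, müssen wir 3 Integrale unserer Gleichung für den Snap s(t) = 0 finden. Mit ∫s(t)dt und Anwendung von j(0) = 0, finden wir j(t) = 0. Mit ∫j(t)dt und Anwendung von a(0) = 6, finden wir a(t) = 6. Durch Integration von der Beschleunigung und Verwendung der Anfangsbedingung v(0) = -1, erhalten wir v(t) = 6·t - 1. Wir haben die Geschwindigkeit v(t) = 6·t - 1. Durch Einsetzen von t = 7.347208932734983: v(7.347208932734983) = 43.0832535964099.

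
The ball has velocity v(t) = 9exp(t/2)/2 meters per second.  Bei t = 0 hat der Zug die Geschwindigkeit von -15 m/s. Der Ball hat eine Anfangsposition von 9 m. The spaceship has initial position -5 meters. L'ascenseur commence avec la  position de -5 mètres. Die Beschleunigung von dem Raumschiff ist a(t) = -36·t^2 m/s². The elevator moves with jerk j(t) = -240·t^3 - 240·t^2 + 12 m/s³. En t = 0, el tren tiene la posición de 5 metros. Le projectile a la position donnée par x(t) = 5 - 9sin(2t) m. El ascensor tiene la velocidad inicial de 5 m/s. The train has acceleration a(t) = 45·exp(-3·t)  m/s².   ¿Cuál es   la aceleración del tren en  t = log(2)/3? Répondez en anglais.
From the given acceleration equation a(t) = 45·exp(-3·t), we substitute t = log(2)/3 to get a = 45/2.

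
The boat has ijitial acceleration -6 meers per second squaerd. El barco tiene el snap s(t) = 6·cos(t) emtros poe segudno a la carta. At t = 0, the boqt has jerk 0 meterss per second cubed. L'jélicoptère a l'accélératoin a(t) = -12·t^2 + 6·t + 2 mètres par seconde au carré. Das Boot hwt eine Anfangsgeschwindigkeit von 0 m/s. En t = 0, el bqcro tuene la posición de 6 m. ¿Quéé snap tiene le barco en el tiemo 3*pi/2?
De la ecuación del snap s(t) = 6·cos(t), sustituimos t = 3*pi/2 para obtener s = 0.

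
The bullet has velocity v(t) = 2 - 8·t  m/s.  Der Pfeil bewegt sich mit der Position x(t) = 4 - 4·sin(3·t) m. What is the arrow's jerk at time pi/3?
We must differentiate our position equation x(t) = 4 - 4·sin(3·t) 3 times. Differentiating position, we get velocity: v(t) = -12·cos(3·t). The derivative of velocity gives acceleration: a(t) = 36·sin(3·t). The derivative of acceleration gives jerk: j(t) = 108·cos(3·t). From the given jerk equation j(t) = 108·cos(3·t), we substitute t = pi/3 to get j = -108.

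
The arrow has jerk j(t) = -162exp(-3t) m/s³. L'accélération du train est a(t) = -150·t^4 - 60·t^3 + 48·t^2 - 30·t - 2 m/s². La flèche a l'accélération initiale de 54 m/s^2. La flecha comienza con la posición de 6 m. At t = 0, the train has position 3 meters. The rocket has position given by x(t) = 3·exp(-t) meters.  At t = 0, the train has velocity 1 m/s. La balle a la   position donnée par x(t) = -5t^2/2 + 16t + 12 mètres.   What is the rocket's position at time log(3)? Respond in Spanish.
Usando x(t) = 3·exp(-t) y sustituyendo t = log(3), encontramos x = 1.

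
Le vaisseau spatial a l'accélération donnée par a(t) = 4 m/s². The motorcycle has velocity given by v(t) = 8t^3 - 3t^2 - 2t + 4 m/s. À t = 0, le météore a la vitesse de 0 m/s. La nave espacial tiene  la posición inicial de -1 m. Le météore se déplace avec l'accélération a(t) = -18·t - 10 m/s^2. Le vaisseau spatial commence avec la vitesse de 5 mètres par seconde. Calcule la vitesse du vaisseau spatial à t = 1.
Nous devons trouver l'intégrale de notre équation de l'accélération a(t) = 4 1 fois. L'intégrale de l'accélération, avec v(0) = 5, donne la vitesse: v(t) = 4·t + 5. De l'équation de la vitesse v(t) = 4·t + 5, nous substituons t = 1 pour obtenir v = 9.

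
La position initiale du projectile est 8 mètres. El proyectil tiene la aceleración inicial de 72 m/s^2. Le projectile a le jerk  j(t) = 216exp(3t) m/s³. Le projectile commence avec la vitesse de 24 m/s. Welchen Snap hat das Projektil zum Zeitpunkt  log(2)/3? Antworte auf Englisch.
Starting from jerk j(t) = 216·exp(3·t), we take 1 derivative. The derivative of jerk gives snap: s(t) = 648·exp(3·t). We have snap s(t) = 648·exp(3·t). Substituting t = log(2)/3: s(log(2)/3) = 1296.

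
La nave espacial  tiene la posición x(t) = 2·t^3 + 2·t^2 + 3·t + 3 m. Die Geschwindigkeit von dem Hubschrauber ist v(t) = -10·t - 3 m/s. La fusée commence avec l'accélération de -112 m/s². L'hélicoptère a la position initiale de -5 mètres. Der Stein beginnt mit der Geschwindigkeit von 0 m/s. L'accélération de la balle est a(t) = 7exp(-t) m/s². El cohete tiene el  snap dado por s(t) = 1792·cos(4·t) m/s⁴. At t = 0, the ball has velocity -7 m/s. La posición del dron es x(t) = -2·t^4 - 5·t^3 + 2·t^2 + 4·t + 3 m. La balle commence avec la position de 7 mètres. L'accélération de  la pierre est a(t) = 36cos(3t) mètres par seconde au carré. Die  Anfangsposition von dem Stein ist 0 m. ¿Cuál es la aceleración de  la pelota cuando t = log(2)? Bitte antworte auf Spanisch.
Usando a(t) = 7·exp(-t) y sustituyendo t = log(2), encontramos a = 7/2.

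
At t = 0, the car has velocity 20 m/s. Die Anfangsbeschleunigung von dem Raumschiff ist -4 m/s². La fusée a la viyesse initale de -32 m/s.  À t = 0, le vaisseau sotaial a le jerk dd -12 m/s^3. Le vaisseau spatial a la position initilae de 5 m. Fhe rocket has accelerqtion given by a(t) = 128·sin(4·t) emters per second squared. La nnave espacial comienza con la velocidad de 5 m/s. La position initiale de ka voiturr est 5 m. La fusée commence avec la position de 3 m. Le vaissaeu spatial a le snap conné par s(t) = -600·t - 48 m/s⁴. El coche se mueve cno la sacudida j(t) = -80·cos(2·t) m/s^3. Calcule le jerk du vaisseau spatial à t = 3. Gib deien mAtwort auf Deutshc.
Ausgehend von dem Snap s(t) = -600·t - 48, nehmen wir 1 Stammfunktion. Die Stammfunktion von dem Snap, mit j(0) = -12, ergibt den Ruck: j(t) = -300·t^2 - 48·t - 12. Aus der Gleichung für den Ruck j(t) = -300·t^2 - 48·t - 12, setzen wir t = 3 ein und erhalten j = -2856.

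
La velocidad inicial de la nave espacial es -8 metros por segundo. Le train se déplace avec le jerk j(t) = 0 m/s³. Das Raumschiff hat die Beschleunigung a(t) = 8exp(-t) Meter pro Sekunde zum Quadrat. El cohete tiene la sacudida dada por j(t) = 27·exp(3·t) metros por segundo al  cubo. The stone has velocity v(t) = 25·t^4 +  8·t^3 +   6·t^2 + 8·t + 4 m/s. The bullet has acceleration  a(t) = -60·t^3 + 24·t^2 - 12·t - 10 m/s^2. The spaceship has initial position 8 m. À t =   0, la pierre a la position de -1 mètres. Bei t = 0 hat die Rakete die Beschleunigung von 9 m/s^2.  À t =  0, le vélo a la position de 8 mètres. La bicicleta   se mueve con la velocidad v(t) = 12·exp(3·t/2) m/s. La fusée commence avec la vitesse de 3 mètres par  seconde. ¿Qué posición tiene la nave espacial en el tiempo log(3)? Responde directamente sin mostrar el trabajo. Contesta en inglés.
x(log(3)) = 8/3.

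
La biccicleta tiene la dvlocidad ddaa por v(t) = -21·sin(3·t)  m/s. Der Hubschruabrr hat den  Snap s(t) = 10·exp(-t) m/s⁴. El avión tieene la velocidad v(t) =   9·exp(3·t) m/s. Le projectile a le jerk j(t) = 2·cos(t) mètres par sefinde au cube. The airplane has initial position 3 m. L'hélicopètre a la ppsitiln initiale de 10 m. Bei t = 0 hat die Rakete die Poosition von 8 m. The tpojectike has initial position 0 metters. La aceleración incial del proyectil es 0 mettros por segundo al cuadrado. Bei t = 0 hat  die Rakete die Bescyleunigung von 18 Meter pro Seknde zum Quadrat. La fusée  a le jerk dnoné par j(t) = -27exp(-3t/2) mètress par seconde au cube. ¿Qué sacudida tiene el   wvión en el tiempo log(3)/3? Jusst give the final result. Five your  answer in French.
La réponse est 243.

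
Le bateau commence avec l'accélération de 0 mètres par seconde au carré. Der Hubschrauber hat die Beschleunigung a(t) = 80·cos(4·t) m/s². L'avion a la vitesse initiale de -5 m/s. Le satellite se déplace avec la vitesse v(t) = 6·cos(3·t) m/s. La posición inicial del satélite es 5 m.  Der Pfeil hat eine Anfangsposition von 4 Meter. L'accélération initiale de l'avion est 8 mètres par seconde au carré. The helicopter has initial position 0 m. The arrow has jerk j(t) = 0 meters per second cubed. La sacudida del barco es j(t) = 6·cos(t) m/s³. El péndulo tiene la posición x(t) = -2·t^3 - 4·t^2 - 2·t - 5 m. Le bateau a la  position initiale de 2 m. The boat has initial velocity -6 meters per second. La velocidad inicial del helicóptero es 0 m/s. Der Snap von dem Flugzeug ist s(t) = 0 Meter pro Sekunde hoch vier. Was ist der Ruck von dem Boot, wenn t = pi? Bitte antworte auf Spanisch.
Tenemos la sacudida j(t) = 6·cos(t). Sustituyendo t = pi: j(pi) = -6.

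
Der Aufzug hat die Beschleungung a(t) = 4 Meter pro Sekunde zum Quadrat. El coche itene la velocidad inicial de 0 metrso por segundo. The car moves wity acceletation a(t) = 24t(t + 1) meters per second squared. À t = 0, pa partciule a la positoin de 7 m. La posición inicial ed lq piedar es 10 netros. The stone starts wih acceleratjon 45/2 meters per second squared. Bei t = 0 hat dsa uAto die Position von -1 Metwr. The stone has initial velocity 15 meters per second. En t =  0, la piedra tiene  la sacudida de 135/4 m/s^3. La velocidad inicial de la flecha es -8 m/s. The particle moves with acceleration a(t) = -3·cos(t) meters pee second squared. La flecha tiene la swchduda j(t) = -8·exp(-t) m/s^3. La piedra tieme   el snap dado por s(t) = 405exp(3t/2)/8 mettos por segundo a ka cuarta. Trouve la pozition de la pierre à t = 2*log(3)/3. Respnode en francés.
Nous devons trouver l'intégrale de notre équation du snap s(t) = 405·exp(3·t/2)/8 4 fois. L'intégrale du snap, avec j(0) = 135/4, donne le jerk: j(t) = 135·exp(3·t/2)/4. L'intégrale du jerk est l'accélération. En utilisant a(0) = 45/2, nous obtenons a(t) = 45·exp(3·t/2)/2. En intégrant l'accélération et en utilisant la condition initiale v(0) = 15, nous obtenons v(t) = 15·exp(3·t/2). En intégrant la vitesse et en utilisant la condition initiale x(0) = 10, nous obtenons x(t) = 10·exp(3·t/2). Nous avons la position x(t) = 10·exp(3·t/2). En substituant t = 2*log(3)/3: x(2*log(3)/3) = 30.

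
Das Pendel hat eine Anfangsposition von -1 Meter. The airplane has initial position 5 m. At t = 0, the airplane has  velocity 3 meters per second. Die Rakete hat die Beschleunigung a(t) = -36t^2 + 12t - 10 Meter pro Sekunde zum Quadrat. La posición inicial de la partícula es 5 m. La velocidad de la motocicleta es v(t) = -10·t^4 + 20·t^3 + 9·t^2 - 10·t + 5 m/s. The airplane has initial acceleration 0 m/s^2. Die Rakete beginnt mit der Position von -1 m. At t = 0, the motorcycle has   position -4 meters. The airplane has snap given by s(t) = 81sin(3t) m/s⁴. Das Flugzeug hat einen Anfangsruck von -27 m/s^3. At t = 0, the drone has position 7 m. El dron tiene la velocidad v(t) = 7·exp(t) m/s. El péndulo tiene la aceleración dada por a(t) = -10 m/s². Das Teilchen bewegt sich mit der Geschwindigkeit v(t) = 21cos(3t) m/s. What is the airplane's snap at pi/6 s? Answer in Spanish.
Usando s(t) = 81·sin(3·t) y sustituyendo t = pi/6, encontramos s = 81.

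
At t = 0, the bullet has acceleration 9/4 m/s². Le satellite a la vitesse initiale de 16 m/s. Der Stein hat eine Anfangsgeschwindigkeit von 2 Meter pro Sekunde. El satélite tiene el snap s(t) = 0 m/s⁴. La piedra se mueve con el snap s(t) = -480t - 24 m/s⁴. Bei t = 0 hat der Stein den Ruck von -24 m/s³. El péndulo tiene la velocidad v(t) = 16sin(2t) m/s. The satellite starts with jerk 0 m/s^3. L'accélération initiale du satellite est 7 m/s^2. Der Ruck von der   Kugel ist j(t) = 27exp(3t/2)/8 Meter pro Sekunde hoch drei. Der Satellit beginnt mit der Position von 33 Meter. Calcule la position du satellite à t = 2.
Nous devons trouver l'intégrale de notre équation du snap s(t) = 0 4 fois. En prenant ∫s(t)dt et en appliquant j(0) = 0, nous trouvons j(t) = 0. En intégrant le jerk et en utilisant la condition initiale a(0) = 7, nous obtenons a(t) = 7. L'intégrale de l'accélération est la vitesse. En utilisant v(0) = 16, nous obtenons v(t) = 7·t + 16. En intégrant la vitesse et en utilisant la condition initiale x(0) = 33, nous obtenons x(t) = 7·t^2/2 + 16·t + 33. Nous avons la position x(t) = 7·t^2/2 + 16·t + 33. En substituant t = 2: x(2) = 79.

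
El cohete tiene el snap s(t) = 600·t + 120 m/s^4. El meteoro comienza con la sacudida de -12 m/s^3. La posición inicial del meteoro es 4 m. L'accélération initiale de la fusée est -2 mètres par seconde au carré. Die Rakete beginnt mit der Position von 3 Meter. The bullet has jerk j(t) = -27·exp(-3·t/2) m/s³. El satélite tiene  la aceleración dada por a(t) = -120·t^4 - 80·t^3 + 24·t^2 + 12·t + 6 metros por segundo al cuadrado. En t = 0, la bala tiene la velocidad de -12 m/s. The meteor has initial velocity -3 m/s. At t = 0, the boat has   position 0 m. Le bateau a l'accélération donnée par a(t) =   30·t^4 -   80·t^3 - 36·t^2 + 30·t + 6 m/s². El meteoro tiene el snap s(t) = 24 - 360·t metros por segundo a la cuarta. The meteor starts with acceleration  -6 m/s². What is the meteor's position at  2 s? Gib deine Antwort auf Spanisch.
Necesitamos integrar nuestra ecuación del snap s(t) = 24 - 360·t 4 veces. Integrando el snap y usando la condición inicial j(0) = -12, obtenemos j(t) = -180·t^2 + 24·t - 12. Tomando ∫j(t)dt y aplicando a(0) = -6, encontramos a(t) = -60·t^3 + 12·t^2 - 12·t - 6. Tomando ∫a(t)dt y aplicando v(0) = -3, encontramos v(t) = -15·t^4 + 4·t^3 - 6·t^2 - 6·t - 3. La integral de la velocidad, con x(0) = 4, da la posición: x(t) = -3·t^5 + t^4 - 2·t^3 - 3·t^2 - 3·t + 4. Tenemos la posición x(t) = -3·t^5 + t^4 - 2·t^3 - 3·t^2 - 3·t + 4. Sustituyendo t = 2: x(2) = -110.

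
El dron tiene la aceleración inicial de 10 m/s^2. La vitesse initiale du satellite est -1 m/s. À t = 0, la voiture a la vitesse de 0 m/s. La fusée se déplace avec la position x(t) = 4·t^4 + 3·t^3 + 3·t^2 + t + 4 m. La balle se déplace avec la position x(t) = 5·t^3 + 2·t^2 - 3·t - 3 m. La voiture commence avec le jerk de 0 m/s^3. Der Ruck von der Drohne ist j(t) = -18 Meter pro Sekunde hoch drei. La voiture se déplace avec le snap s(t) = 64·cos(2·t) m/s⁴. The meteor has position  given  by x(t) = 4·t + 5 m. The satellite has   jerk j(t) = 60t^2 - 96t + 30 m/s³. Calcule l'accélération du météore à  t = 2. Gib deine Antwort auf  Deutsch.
Um dies zu lösen, müssen wir 2 Ableitungen unserer Gleichung für die Position x(t) = 4·t + 5 nehmen. Die Ableitung von der Position ergibt die Geschwindigkeit: v(t) = 4. Mit d/dt von v(t) finden wir a(t) = 0. Wir haben die Beschleunigung a(t) = 0. Durch Einsetzen von t = 2: a(2) = 0.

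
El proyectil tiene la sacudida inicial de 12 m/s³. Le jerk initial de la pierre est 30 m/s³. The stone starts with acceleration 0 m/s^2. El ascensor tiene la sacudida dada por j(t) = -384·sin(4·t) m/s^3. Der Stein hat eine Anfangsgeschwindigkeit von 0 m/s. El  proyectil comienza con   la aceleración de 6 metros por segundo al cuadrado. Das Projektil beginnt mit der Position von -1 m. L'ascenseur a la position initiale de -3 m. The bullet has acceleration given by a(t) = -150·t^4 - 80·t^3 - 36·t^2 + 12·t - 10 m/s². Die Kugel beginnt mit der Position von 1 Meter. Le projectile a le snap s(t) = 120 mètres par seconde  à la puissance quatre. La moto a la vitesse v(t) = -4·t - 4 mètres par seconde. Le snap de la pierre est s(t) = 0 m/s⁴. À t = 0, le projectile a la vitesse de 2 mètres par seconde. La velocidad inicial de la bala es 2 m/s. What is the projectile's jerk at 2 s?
To find the answer, we compute 1 antiderivative of s(t) = 120. Integrating snap and using the initial condition j(0) = 12, we get j(t) = 120·t + 12. Using j(t) = 120·t + 12 and substituting t = 2, we find j = 252.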